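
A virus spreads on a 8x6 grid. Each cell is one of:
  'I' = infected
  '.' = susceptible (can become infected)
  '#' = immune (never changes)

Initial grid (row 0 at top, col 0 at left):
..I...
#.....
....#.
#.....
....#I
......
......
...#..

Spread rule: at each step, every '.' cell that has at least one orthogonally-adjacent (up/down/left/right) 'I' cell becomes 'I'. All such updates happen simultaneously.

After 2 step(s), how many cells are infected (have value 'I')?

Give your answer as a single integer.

Answer: 16

Derivation:
Step 0 (initial): 2 infected
Step 1: +5 new -> 7 infected
Step 2: +9 new -> 16 infected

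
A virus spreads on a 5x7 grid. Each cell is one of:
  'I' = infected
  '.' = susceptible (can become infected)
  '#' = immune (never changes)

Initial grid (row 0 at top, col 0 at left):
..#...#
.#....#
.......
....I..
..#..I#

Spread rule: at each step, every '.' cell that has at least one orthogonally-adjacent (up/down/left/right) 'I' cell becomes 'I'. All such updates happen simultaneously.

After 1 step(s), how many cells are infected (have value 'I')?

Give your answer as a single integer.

Answer: 6

Derivation:
Step 0 (initial): 2 infected
Step 1: +4 new -> 6 infected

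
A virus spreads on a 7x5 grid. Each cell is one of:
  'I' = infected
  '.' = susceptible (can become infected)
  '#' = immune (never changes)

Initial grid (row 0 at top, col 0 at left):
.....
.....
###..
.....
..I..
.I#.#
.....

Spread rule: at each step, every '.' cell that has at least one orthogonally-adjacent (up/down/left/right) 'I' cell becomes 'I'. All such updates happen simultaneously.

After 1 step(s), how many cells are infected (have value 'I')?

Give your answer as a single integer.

Answer: 7

Derivation:
Step 0 (initial): 2 infected
Step 1: +5 new -> 7 infected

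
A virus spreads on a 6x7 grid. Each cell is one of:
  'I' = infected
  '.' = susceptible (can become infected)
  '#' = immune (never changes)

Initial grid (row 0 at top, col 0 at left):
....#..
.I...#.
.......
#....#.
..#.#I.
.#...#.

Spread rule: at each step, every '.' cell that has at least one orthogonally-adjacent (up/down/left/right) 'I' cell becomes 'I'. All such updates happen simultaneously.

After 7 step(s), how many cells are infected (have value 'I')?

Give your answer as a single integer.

Answer: 34

Derivation:
Step 0 (initial): 2 infected
Step 1: +5 new -> 7 infected
Step 2: +8 new -> 15 infected
Step 3: +6 new -> 21 infected
Step 4: +5 new -> 26 infected
Step 5: +4 new -> 30 infected
Step 6: +2 new -> 32 infected
Step 7: +2 new -> 34 infected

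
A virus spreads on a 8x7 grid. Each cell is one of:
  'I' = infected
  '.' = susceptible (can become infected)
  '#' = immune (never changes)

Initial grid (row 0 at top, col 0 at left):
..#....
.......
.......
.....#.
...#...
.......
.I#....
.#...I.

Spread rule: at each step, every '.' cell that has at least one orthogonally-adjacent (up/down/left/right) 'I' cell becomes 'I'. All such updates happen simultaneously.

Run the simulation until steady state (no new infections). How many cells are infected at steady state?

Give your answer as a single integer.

Answer: 51

Derivation:
Step 0 (initial): 2 infected
Step 1: +5 new -> 7 infected
Step 2: +8 new -> 15 infected
Step 3: +9 new -> 24 infected
Step 4: +5 new -> 29 infected
Step 5: +6 new -> 35 infected
Step 6: +6 new -> 41 infected
Step 7: +5 new -> 46 infected
Step 8: +4 new -> 50 infected
Step 9: +1 new -> 51 infected
Step 10: +0 new -> 51 infected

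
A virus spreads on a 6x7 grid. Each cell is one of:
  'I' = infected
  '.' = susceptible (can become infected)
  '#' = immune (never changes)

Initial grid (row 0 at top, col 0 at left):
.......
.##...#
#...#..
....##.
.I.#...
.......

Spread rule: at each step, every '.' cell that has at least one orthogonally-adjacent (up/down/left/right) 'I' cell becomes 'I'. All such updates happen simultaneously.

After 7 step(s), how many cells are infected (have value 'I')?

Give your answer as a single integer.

Answer: 26

Derivation:
Step 0 (initial): 1 infected
Step 1: +4 new -> 5 infected
Step 2: +5 new -> 10 infected
Step 3: +3 new -> 13 infected
Step 4: +2 new -> 15 infected
Step 5: +3 new -> 18 infected
Step 6: +4 new -> 22 infected
Step 7: +4 new -> 26 infected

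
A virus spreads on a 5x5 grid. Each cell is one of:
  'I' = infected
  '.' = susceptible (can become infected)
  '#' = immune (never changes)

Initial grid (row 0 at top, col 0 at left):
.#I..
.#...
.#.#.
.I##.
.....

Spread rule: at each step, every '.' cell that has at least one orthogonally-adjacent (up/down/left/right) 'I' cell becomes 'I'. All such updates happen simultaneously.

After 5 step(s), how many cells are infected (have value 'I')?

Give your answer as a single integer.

Answer: 19

Derivation:
Step 0 (initial): 2 infected
Step 1: +4 new -> 6 infected
Step 2: +6 new -> 12 infected
Step 3: +3 new -> 15 infected
Step 4: +3 new -> 18 infected
Step 5: +1 new -> 19 infected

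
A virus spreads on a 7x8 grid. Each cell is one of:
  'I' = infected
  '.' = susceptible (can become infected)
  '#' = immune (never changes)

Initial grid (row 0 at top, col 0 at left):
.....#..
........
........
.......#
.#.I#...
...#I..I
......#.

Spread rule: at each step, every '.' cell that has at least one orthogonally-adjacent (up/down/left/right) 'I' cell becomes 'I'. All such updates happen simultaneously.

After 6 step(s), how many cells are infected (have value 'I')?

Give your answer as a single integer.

Step 0 (initial): 3 infected
Step 1: +7 new -> 10 infected
Step 2: +8 new -> 18 infected
Step 3: +8 new -> 26 infected
Step 4: +9 new -> 35 infected
Step 5: +9 new -> 44 infected
Step 6: +4 new -> 48 infected

Answer: 48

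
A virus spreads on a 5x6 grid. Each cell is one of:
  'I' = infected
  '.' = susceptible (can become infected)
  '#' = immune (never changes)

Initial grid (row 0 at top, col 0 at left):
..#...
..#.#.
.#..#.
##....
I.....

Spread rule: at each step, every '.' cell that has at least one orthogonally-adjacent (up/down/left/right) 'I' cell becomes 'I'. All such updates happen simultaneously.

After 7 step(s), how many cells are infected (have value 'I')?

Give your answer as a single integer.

Answer: 15

Derivation:
Step 0 (initial): 1 infected
Step 1: +1 new -> 2 infected
Step 2: +1 new -> 3 infected
Step 3: +2 new -> 5 infected
Step 4: +3 new -> 8 infected
Step 5: +3 new -> 11 infected
Step 6: +2 new -> 13 infected
Step 7: +2 new -> 15 infected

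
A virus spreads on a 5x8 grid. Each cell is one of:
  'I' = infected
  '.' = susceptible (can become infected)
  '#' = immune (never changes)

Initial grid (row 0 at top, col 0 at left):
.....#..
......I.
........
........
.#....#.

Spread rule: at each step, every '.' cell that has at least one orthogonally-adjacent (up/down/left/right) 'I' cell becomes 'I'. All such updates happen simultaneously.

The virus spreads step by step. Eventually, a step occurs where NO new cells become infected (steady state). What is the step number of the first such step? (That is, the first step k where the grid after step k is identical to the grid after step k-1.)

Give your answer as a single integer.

Step 0 (initial): 1 infected
Step 1: +4 new -> 5 infected
Step 2: +5 new -> 10 infected
Step 3: +5 new -> 15 infected
Step 4: +6 new -> 21 infected
Step 5: +5 new -> 26 infected
Step 6: +5 new -> 31 infected
Step 7: +4 new -> 35 infected
Step 8: +1 new -> 36 infected
Step 9: +1 new -> 37 infected
Step 10: +0 new -> 37 infected

Answer: 10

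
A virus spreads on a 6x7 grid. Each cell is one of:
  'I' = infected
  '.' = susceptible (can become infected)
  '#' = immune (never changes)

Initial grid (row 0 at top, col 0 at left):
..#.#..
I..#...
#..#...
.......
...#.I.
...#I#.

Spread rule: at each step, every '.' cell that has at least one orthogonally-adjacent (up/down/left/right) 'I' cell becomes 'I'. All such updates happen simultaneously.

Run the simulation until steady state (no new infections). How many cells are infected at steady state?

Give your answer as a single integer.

Answer: 33

Derivation:
Step 0 (initial): 3 infected
Step 1: +5 new -> 8 infected
Step 2: +7 new -> 15 infected
Step 3: +6 new -> 21 infected
Step 4: +6 new -> 27 infected
Step 5: +4 new -> 31 infected
Step 6: +2 new -> 33 infected
Step 7: +0 new -> 33 infected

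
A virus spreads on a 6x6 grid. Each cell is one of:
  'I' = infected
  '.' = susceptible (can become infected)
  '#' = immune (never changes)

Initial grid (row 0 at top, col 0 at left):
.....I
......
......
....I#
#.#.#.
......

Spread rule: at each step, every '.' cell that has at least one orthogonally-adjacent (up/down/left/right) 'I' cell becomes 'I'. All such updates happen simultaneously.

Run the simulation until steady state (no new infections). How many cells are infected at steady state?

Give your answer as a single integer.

Step 0 (initial): 2 infected
Step 1: +4 new -> 6 infected
Step 2: +6 new -> 12 infected
Step 3: +5 new -> 17 infected
Step 4: +7 new -> 24 infected
Step 5: +5 new -> 29 infected
Step 6: +3 new -> 32 infected
Step 7: +0 new -> 32 infected

Answer: 32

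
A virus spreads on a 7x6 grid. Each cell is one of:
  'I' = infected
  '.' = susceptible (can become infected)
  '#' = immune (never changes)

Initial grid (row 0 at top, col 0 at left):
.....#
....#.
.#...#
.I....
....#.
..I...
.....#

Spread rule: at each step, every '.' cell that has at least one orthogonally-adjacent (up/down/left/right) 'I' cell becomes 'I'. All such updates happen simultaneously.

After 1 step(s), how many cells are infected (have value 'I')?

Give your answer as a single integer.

Step 0 (initial): 2 infected
Step 1: +7 new -> 9 infected

Answer: 9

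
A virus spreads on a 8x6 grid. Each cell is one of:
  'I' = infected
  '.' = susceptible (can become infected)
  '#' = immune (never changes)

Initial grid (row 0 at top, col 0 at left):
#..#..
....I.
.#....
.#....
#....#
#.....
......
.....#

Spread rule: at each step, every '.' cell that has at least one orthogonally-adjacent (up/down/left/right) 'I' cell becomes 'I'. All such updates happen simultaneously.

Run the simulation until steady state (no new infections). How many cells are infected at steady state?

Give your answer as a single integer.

Answer: 40

Derivation:
Step 0 (initial): 1 infected
Step 1: +4 new -> 5 infected
Step 2: +5 new -> 10 infected
Step 3: +6 new -> 16 infected
Step 4: +5 new -> 21 infected
Step 5: +5 new -> 26 infected
Step 6: +6 new -> 32 infected
Step 7: +3 new -> 35 infected
Step 8: +2 new -> 37 infected
Step 9: +2 new -> 39 infected
Step 10: +1 new -> 40 infected
Step 11: +0 new -> 40 infected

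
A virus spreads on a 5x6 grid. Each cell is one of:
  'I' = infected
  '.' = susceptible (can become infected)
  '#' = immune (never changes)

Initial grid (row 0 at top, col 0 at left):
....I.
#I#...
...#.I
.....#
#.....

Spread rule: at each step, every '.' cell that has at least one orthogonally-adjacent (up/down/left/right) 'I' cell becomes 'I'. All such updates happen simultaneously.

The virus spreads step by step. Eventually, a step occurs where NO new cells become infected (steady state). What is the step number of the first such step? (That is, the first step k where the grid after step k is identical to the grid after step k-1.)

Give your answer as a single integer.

Answer: 5

Derivation:
Step 0 (initial): 3 infected
Step 1: +7 new -> 10 infected
Step 2: +7 new -> 17 infected
Step 3: +5 new -> 22 infected
Step 4: +3 new -> 25 infected
Step 5: +0 new -> 25 infected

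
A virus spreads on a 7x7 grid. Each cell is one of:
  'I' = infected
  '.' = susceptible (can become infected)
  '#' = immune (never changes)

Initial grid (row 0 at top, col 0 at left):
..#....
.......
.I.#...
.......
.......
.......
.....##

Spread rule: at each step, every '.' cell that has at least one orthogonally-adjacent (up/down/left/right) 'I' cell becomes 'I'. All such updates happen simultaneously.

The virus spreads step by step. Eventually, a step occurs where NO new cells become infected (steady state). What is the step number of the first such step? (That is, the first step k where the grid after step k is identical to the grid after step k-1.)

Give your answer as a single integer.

Step 0 (initial): 1 infected
Step 1: +4 new -> 5 infected
Step 2: +6 new -> 11 infected
Step 3: +6 new -> 17 infected
Step 4: +7 new -> 24 infected
Step 5: +8 new -> 32 infected
Step 6: +7 new -> 39 infected
Step 7: +5 new -> 44 infected
Step 8: +1 new -> 45 infected
Step 9: +0 new -> 45 infected

Answer: 9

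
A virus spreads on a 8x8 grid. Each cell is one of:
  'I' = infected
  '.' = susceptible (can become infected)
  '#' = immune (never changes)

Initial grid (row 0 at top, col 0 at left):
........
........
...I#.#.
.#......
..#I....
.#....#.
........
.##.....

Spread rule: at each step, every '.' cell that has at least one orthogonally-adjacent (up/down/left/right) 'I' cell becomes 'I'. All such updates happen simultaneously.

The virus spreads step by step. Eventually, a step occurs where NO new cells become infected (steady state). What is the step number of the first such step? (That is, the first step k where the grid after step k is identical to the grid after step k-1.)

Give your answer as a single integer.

Answer: 8

Derivation:
Step 0 (initial): 2 infected
Step 1: +5 new -> 7 infected
Step 2: +10 new -> 17 infected
Step 3: +11 new -> 28 infected
Step 4: +11 new -> 39 infected
Step 5: +9 new -> 48 infected
Step 6: +7 new -> 55 infected
Step 7: +1 new -> 56 infected
Step 8: +0 new -> 56 infected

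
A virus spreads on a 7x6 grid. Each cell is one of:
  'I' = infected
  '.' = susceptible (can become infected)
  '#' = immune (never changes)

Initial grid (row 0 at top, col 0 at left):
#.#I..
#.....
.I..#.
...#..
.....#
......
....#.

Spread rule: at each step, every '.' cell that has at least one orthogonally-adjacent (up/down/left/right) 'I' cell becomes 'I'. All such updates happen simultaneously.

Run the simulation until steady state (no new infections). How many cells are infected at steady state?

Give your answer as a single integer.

Answer: 35

Derivation:
Step 0 (initial): 2 infected
Step 1: +6 new -> 8 infected
Step 2: +8 new -> 16 infected
Step 3: +4 new -> 20 infected
Step 4: +5 new -> 25 infected
Step 5: +5 new -> 30 infected
Step 6: +3 new -> 33 infected
Step 7: +1 new -> 34 infected
Step 8: +1 new -> 35 infected
Step 9: +0 new -> 35 infected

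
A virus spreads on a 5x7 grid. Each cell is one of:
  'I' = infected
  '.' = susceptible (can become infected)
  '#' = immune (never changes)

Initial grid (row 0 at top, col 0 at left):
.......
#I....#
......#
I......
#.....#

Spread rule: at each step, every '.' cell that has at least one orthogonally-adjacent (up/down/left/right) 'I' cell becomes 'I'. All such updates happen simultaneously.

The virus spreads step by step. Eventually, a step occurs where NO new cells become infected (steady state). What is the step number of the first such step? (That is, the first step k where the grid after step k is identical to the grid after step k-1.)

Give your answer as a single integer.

Step 0 (initial): 2 infected
Step 1: +5 new -> 7 infected
Step 2: +6 new -> 13 infected
Step 3: +5 new -> 18 infected
Step 4: +5 new -> 23 infected
Step 5: +4 new -> 27 infected
Step 6: +3 new -> 30 infected
Step 7: +0 new -> 30 infected

Answer: 7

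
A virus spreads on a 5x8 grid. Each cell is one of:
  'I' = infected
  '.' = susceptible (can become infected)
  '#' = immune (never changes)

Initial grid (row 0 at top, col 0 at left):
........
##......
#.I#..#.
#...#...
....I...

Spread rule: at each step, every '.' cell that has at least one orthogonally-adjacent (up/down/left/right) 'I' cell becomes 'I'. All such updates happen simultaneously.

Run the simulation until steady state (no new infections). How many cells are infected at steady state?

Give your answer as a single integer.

Step 0 (initial): 2 infected
Step 1: +5 new -> 7 infected
Step 2: +7 new -> 14 infected
Step 3: +7 new -> 21 infected
Step 4: +6 new -> 27 infected
Step 5: +3 new -> 30 infected
Step 6: +2 new -> 32 infected
Step 7: +1 new -> 33 infected
Step 8: +0 new -> 33 infected

Answer: 33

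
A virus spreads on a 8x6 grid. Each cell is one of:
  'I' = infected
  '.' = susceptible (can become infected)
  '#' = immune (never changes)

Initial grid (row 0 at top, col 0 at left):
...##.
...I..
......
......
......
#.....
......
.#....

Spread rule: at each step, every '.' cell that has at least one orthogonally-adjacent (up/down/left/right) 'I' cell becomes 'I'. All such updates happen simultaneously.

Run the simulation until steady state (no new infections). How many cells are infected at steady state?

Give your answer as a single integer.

Answer: 44

Derivation:
Step 0 (initial): 1 infected
Step 1: +3 new -> 4 infected
Step 2: +6 new -> 10 infected
Step 3: +8 new -> 18 infected
Step 4: +7 new -> 25 infected
Step 5: +6 new -> 31 infected
Step 6: +6 new -> 37 infected
Step 7: +4 new -> 41 infected
Step 8: +2 new -> 43 infected
Step 9: +1 new -> 44 infected
Step 10: +0 new -> 44 infected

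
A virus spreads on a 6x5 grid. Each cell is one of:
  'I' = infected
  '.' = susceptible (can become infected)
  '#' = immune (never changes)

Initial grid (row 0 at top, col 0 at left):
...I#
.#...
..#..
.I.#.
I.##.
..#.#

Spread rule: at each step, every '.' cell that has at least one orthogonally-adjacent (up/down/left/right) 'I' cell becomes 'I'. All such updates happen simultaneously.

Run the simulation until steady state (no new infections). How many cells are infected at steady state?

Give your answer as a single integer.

Step 0 (initial): 3 infected
Step 1: +7 new -> 10 infected
Step 2: +6 new -> 16 infected
Step 3: +3 new -> 19 infected
Step 4: +1 new -> 20 infected
Step 5: +1 new -> 21 infected
Step 6: +0 new -> 21 infected

Answer: 21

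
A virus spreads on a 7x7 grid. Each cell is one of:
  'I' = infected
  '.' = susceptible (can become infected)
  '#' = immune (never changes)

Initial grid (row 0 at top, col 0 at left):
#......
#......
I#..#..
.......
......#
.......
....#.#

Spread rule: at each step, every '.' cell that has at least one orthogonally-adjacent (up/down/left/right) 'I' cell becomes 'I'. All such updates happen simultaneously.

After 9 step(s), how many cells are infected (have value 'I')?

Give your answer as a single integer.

Step 0 (initial): 1 infected
Step 1: +1 new -> 2 infected
Step 2: +2 new -> 4 infected
Step 3: +3 new -> 7 infected
Step 4: +5 new -> 12 infected
Step 5: +6 new -> 18 infected
Step 6: +7 new -> 25 infected
Step 7: +8 new -> 33 infected
Step 8: +4 new -> 37 infected
Step 9: +4 new -> 41 infected

Answer: 41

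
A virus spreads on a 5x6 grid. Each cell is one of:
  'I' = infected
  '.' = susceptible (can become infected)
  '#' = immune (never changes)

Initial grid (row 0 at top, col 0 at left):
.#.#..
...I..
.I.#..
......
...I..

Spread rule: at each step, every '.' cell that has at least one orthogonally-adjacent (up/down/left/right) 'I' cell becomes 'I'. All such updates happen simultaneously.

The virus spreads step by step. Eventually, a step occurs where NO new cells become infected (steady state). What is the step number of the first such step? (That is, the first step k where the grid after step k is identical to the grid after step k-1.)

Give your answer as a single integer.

Answer: 4

Derivation:
Step 0 (initial): 3 infected
Step 1: +9 new -> 12 infected
Step 2: +10 new -> 22 infected
Step 3: +5 new -> 27 infected
Step 4: +0 new -> 27 infected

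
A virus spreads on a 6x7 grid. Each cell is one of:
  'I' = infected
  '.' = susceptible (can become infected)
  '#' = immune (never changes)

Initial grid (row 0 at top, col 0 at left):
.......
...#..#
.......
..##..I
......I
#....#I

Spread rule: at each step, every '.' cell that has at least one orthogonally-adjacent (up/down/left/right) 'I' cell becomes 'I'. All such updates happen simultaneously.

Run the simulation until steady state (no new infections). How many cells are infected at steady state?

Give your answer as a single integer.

Answer: 36

Derivation:
Step 0 (initial): 3 infected
Step 1: +3 new -> 6 infected
Step 2: +3 new -> 9 infected
Step 3: +4 new -> 13 infected
Step 4: +5 new -> 18 infected
Step 5: +5 new -> 23 infected
Step 6: +6 new -> 29 infected
Step 7: +4 new -> 33 infected
Step 8: +2 new -> 35 infected
Step 9: +1 new -> 36 infected
Step 10: +0 new -> 36 infected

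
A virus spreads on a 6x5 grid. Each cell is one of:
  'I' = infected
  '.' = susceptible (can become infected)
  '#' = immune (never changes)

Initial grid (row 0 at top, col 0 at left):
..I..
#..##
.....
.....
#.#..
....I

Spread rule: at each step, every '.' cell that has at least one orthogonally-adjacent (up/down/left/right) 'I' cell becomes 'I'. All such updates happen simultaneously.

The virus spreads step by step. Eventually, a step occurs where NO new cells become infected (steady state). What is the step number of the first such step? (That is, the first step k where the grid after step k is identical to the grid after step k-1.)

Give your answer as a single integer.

Step 0 (initial): 2 infected
Step 1: +5 new -> 7 infected
Step 2: +7 new -> 14 infected
Step 3: +6 new -> 20 infected
Step 4: +4 new -> 24 infected
Step 5: +1 new -> 25 infected
Step 6: +0 new -> 25 infected

Answer: 6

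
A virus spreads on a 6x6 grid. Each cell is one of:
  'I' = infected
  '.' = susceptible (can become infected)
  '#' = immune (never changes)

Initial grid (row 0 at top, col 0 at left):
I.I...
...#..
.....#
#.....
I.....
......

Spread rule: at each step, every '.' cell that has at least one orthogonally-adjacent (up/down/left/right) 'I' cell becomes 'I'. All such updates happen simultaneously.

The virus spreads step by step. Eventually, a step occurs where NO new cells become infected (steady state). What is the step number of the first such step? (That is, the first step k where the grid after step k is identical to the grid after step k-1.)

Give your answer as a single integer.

Answer: 7

Derivation:
Step 0 (initial): 3 infected
Step 1: +6 new -> 9 infected
Step 2: +7 new -> 16 infected
Step 3: +7 new -> 23 infected
Step 4: +5 new -> 28 infected
Step 5: +3 new -> 31 infected
Step 6: +2 new -> 33 infected
Step 7: +0 new -> 33 infected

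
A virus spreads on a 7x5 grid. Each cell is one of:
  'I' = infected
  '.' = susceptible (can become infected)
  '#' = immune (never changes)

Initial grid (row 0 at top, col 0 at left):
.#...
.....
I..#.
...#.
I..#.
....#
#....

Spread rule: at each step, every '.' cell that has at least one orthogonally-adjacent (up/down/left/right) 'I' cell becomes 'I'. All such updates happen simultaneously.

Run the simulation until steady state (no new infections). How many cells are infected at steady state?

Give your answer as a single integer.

Answer: 29

Derivation:
Step 0 (initial): 2 infected
Step 1: +5 new -> 7 infected
Step 2: +6 new -> 13 infected
Step 3: +4 new -> 17 infected
Step 4: +4 new -> 21 infected
Step 5: +3 new -> 24 infected
Step 6: +3 new -> 27 infected
Step 7: +1 new -> 28 infected
Step 8: +1 new -> 29 infected
Step 9: +0 new -> 29 infected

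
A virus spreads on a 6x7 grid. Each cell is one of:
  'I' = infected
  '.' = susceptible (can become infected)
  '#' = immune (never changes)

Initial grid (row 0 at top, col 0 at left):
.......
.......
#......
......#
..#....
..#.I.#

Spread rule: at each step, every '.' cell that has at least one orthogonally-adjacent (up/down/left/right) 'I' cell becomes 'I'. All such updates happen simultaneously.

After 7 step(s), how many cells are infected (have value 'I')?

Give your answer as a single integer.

Answer: 33

Derivation:
Step 0 (initial): 1 infected
Step 1: +3 new -> 4 infected
Step 2: +3 new -> 7 infected
Step 3: +4 new -> 11 infected
Step 4: +4 new -> 15 infected
Step 5: +6 new -> 21 infected
Step 6: +7 new -> 28 infected
Step 7: +5 new -> 33 infected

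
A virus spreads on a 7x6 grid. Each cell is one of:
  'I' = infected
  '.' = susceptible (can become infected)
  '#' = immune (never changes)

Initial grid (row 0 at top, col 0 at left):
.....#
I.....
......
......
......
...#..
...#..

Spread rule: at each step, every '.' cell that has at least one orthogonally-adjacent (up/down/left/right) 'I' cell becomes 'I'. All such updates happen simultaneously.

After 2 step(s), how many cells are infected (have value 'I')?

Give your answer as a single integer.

Answer: 8

Derivation:
Step 0 (initial): 1 infected
Step 1: +3 new -> 4 infected
Step 2: +4 new -> 8 infected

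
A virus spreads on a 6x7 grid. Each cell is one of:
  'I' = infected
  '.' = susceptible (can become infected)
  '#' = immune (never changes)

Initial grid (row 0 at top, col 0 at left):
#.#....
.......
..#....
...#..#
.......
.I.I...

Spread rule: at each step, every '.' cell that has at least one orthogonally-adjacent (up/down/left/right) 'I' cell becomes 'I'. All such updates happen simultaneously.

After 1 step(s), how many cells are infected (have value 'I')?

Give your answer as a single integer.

Answer: 7

Derivation:
Step 0 (initial): 2 infected
Step 1: +5 new -> 7 infected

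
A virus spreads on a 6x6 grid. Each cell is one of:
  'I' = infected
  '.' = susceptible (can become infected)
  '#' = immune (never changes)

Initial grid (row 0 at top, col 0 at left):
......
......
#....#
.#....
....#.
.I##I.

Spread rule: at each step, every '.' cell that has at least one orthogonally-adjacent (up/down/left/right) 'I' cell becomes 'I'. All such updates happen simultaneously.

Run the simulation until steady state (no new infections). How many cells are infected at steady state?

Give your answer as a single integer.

Step 0 (initial): 2 infected
Step 1: +3 new -> 5 infected
Step 2: +3 new -> 8 infected
Step 3: +4 new -> 12 infected
Step 4: +3 new -> 15 infected
Step 5: +4 new -> 19 infected
Step 6: +4 new -> 23 infected
Step 7: +5 new -> 28 infected
Step 8: +2 new -> 30 infected
Step 9: +0 new -> 30 infected

Answer: 30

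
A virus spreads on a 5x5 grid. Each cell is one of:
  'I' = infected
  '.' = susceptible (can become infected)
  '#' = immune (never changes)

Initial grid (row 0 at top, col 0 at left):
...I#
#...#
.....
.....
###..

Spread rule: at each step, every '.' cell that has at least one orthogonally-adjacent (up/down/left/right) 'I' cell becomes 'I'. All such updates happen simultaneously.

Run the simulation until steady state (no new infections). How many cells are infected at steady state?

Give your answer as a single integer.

Step 0 (initial): 1 infected
Step 1: +2 new -> 3 infected
Step 2: +3 new -> 6 infected
Step 3: +5 new -> 11 infected
Step 4: +4 new -> 15 infected
Step 5: +3 new -> 18 infected
Step 6: +1 new -> 19 infected
Step 7: +0 new -> 19 infected

Answer: 19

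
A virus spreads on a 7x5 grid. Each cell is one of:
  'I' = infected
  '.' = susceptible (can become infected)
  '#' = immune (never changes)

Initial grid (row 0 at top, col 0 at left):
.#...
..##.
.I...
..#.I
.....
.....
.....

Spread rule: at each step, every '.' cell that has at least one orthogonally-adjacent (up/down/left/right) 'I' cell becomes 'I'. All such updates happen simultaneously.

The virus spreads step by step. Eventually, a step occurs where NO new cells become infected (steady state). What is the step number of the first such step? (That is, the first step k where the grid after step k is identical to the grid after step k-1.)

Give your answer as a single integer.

Answer: 6

Derivation:
Step 0 (initial): 2 infected
Step 1: +7 new -> 9 infected
Step 2: +7 new -> 16 infected
Step 3: +7 new -> 23 infected
Step 4: +5 new -> 28 infected
Step 5: +3 new -> 31 infected
Step 6: +0 new -> 31 infected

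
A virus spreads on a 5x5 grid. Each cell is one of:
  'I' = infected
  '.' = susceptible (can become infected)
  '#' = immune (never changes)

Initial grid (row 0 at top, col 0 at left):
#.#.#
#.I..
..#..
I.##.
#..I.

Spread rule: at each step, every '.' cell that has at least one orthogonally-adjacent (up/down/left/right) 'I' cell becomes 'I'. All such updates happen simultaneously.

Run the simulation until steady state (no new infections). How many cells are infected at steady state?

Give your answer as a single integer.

Answer: 17

Derivation:
Step 0 (initial): 3 infected
Step 1: +6 new -> 9 infected
Step 2: +7 new -> 16 infected
Step 3: +1 new -> 17 infected
Step 4: +0 new -> 17 infected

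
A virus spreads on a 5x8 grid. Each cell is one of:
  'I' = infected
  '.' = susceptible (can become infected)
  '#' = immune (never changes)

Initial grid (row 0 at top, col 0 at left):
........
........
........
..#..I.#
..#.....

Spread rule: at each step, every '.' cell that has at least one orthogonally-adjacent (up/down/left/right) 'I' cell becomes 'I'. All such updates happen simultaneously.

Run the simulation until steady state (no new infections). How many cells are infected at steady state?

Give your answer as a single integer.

Step 0 (initial): 1 infected
Step 1: +4 new -> 5 infected
Step 2: +6 new -> 11 infected
Step 3: +7 new -> 18 infected
Step 4: +5 new -> 23 infected
Step 5: +4 new -> 27 infected
Step 6: +4 new -> 31 infected
Step 7: +4 new -> 35 infected
Step 8: +2 new -> 37 infected
Step 9: +0 new -> 37 infected

Answer: 37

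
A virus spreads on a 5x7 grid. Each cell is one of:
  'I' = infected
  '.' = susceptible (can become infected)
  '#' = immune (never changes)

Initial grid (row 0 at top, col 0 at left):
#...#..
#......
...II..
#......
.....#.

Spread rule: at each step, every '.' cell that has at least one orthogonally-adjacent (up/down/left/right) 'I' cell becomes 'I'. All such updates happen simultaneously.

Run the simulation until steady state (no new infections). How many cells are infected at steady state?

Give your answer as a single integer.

Answer: 30

Derivation:
Step 0 (initial): 2 infected
Step 1: +6 new -> 8 infected
Step 2: +9 new -> 17 infected
Step 3: +8 new -> 25 infected
Step 4: +4 new -> 29 infected
Step 5: +1 new -> 30 infected
Step 6: +0 new -> 30 infected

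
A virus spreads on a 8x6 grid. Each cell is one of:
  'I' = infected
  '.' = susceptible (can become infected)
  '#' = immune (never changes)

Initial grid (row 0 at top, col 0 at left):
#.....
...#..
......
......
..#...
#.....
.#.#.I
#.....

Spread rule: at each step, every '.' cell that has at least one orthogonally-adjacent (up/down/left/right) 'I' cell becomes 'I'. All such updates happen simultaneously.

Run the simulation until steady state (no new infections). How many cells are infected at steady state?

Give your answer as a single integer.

Step 0 (initial): 1 infected
Step 1: +3 new -> 4 infected
Step 2: +3 new -> 7 infected
Step 3: +4 new -> 11 infected
Step 4: +5 new -> 16 infected
Step 5: +6 new -> 22 infected
Step 6: +5 new -> 27 infected
Step 7: +4 new -> 31 infected
Step 8: +4 new -> 35 infected
Step 9: +3 new -> 38 infected
Step 10: +2 new -> 40 infected
Step 11: +0 new -> 40 infected

Answer: 40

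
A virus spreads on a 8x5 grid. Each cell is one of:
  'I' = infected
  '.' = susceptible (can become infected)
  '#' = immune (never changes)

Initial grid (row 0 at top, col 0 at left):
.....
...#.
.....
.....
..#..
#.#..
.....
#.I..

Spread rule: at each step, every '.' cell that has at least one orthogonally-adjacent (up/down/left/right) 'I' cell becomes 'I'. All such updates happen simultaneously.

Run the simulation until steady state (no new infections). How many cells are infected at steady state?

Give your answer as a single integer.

Step 0 (initial): 1 infected
Step 1: +3 new -> 4 infected
Step 2: +3 new -> 7 infected
Step 3: +4 new -> 11 infected
Step 4: +3 new -> 14 infected
Step 5: +4 new -> 18 infected
Step 6: +5 new -> 23 infected
Step 7: +4 new -> 27 infected
Step 8: +4 new -> 31 infected
Step 9: +3 new -> 34 infected
Step 10: +1 new -> 35 infected
Step 11: +0 new -> 35 infected

Answer: 35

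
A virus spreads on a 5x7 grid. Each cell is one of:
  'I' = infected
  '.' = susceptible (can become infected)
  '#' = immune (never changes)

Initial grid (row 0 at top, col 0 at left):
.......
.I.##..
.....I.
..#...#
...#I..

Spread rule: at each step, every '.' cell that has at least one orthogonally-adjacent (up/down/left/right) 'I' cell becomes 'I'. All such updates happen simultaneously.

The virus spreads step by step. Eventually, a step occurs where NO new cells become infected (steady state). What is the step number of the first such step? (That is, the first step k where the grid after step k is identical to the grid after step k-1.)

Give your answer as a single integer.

Answer: 5

Derivation:
Step 0 (initial): 3 infected
Step 1: +10 new -> 13 infected
Step 2: +10 new -> 23 infected
Step 3: +5 new -> 28 infected
Step 4: +2 new -> 30 infected
Step 5: +0 new -> 30 infected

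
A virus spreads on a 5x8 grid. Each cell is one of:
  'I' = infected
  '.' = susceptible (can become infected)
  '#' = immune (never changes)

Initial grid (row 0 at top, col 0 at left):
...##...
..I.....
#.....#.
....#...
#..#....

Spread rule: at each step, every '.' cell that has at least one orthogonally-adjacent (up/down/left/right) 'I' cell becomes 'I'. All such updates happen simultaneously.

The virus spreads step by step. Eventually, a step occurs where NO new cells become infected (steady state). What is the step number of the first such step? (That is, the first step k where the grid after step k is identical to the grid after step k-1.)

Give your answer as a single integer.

Answer: 9

Derivation:
Step 0 (initial): 1 infected
Step 1: +4 new -> 5 infected
Step 2: +6 new -> 11 infected
Step 3: +6 new -> 17 infected
Step 4: +5 new -> 22 infected
Step 5: +3 new -> 25 infected
Step 6: +4 new -> 29 infected
Step 7: +3 new -> 32 infected
Step 8: +1 new -> 33 infected
Step 9: +0 new -> 33 infected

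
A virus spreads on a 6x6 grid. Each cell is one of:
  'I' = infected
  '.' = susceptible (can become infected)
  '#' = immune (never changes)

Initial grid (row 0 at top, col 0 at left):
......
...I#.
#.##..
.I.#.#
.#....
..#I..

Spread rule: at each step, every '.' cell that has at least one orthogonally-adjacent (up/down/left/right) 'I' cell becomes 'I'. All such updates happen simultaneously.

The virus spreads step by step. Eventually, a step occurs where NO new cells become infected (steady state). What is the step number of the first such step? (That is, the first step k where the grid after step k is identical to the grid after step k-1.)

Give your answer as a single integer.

Answer: 6

Derivation:
Step 0 (initial): 3 infected
Step 1: +7 new -> 10 infected
Step 2: +7 new -> 17 infected
Step 3: +6 new -> 23 infected
Step 4: +4 new -> 27 infected
Step 5: +1 new -> 28 infected
Step 6: +0 new -> 28 infected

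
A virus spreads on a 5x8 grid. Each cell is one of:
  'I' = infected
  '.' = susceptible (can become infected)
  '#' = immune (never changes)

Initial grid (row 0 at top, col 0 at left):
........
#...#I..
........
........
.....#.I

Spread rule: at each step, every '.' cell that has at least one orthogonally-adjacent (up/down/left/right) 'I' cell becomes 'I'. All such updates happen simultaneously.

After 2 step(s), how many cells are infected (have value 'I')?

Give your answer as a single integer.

Step 0 (initial): 2 infected
Step 1: +5 new -> 7 infected
Step 2: +8 new -> 15 infected

Answer: 15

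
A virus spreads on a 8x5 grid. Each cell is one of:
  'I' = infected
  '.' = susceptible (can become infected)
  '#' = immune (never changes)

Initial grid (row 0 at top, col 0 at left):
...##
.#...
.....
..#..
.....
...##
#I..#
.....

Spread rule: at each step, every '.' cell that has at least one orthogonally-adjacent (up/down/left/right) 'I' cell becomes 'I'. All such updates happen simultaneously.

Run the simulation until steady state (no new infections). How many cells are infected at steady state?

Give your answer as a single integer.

Step 0 (initial): 1 infected
Step 1: +3 new -> 4 infected
Step 2: +6 new -> 10 infected
Step 3: +4 new -> 14 infected
Step 4: +4 new -> 18 infected
Step 5: +4 new -> 22 infected
Step 6: +4 new -> 26 infected
Step 7: +4 new -> 30 infected
Step 8: +2 new -> 32 infected
Step 9: +0 new -> 32 infected

Answer: 32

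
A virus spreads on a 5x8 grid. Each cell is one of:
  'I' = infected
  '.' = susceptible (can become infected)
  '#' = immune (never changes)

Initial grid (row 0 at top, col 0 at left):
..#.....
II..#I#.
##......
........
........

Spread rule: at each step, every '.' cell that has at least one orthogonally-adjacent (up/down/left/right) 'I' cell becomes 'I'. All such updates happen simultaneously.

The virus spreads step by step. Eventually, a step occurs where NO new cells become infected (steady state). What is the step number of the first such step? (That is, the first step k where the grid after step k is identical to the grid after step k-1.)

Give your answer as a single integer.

Answer: 7

Derivation:
Step 0 (initial): 3 infected
Step 1: +5 new -> 8 infected
Step 2: +7 new -> 15 infected
Step 3: +8 new -> 23 infected
Step 4: +7 new -> 30 infected
Step 5: +4 new -> 34 infected
Step 6: +1 new -> 35 infected
Step 7: +0 new -> 35 infected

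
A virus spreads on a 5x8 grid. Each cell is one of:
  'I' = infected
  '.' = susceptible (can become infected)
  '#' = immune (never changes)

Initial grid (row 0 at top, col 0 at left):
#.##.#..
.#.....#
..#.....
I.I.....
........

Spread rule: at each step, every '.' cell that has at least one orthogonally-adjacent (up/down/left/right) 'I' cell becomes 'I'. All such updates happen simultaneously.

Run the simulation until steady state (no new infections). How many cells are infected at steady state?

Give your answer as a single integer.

Answer: 32

Derivation:
Step 0 (initial): 2 infected
Step 1: +5 new -> 7 infected
Step 2: +6 new -> 13 infected
Step 3: +4 new -> 17 infected
Step 4: +5 new -> 22 infected
Step 5: +5 new -> 27 infected
Step 6: +3 new -> 30 infected
Step 7: +1 new -> 31 infected
Step 8: +1 new -> 32 infected
Step 9: +0 new -> 32 infected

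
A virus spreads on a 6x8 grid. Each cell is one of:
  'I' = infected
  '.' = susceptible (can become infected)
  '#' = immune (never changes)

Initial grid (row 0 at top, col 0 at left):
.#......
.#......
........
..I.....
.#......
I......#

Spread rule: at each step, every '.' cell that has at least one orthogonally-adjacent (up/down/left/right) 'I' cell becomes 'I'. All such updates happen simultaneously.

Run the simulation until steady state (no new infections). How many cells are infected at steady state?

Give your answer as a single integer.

Answer: 44

Derivation:
Step 0 (initial): 2 infected
Step 1: +6 new -> 8 infected
Step 2: +7 new -> 15 infected
Step 3: +7 new -> 22 infected
Step 4: +7 new -> 29 infected
Step 5: +7 new -> 36 infected
Step 6: +5 new -> 41 infected
Step 7: +2 new -> 43 infected
Step 8: +1 new -> 44 infected
Step 9: +0 new -> 44 infected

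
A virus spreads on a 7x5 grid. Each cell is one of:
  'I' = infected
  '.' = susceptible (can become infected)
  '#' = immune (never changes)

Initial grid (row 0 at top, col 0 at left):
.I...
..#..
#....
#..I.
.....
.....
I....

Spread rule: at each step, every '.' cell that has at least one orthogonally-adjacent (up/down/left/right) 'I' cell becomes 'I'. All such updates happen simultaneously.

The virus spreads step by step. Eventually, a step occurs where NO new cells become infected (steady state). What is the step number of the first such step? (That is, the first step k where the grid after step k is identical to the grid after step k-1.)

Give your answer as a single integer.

Step 0 (initial): 3 infected
Step 1: +9 new -> 12 infected
Step 2: +13 new -> 25 infected
Step 3: +6 new -> 31 infected
Step 4: +1 new -> 32 infected
Step 5: +0 new -> 32 infected

Answer: 5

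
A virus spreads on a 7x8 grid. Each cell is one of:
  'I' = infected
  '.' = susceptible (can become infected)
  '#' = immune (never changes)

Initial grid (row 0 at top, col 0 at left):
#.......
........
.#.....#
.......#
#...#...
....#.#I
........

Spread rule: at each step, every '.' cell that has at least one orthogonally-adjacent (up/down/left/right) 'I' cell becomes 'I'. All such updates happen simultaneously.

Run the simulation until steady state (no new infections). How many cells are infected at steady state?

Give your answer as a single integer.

Step 0 (initial): 1 infected
Step 1: +2 new -> 3 infected
Step 2: +2 new -> 5 infected
Step 3: +3 new -> 8 infected
Step 4: +4 new -> 12 infected
Step 5: +4 new -> 16 infected
Step 6: +7 new -> 23 infected
Step 7: +8 new -> 31 infected
Step 8: +7 new -> 38 infected
Step 9: +5 new -> 43 infected
Step 10: +3 new -> 46 infected
Step 11: +2 new -> 48 infected
Step 12: +0 new -> 48 infected

Answer: 48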